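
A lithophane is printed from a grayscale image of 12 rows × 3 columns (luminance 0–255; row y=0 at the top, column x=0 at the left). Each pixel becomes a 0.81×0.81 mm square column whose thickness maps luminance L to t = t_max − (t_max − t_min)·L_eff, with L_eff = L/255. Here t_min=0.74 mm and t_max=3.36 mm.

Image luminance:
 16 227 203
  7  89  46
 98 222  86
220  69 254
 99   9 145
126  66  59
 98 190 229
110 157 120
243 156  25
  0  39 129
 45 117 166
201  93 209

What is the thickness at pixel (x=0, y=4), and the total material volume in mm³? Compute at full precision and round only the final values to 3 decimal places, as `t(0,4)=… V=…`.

t(0,4)=2.343 V=49.917

span = t_max - t_min = 3.36 - 0.74 = 2.620
L(0,4) = 99, L_eff = 99/255 = 0.388235
t(0,4) = 3.36 - 2.620·0.388235 = 2.343
Σt over all 12·3 pixels = 161672/2125 ≈ 76.0809412
V = pitch²·Σt = 0.81²·161672/2125 = 49.917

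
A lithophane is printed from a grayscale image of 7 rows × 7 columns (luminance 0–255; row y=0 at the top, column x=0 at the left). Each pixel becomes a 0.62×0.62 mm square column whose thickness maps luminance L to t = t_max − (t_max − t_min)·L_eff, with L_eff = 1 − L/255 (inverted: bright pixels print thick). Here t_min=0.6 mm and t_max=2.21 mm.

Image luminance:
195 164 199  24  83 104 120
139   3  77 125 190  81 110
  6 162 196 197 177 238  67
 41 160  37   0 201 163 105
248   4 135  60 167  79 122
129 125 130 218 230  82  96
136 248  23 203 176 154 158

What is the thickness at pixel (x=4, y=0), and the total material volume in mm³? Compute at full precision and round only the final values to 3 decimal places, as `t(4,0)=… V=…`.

span = t_max - t_min = 2.21 - 0.6 = 1.610
L(4,0) = 83, L_eff = 1 - 83/255 = 0.674510 (inverted)
t(4,0) = 2.21 - 1.610·0.674510 = 1.124
Σt over all 7·7 pixels = 1761907/25500 ≈ 69.0943922
V = pitch²·Σt = 0.62²·1761907/25500 = 26.560

t(4,0)=1.124 V=26.560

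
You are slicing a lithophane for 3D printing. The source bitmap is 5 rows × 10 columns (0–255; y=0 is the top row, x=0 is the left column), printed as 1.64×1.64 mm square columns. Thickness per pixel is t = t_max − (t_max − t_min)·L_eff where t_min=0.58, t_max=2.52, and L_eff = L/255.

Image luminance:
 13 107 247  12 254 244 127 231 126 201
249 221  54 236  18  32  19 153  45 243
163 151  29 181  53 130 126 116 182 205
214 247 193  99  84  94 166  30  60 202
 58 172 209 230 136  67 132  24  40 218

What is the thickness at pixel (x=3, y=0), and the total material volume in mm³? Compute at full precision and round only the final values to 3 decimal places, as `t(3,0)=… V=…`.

t(3,0)=2.429 V=198.868

span = t_max - t_min = 2.52 - 0.58 = 1.940
L(3,0) = 12, L_eff = 12/255 = 0.047059
t(3,0) = 2.52 - 1.940·0.047059 = 2.429
Σt over all 5·10 pixels = 314243/4250 ≈ 73.9395294
V = pitch²·Σt = 1.64²·314243/4250 = 198.868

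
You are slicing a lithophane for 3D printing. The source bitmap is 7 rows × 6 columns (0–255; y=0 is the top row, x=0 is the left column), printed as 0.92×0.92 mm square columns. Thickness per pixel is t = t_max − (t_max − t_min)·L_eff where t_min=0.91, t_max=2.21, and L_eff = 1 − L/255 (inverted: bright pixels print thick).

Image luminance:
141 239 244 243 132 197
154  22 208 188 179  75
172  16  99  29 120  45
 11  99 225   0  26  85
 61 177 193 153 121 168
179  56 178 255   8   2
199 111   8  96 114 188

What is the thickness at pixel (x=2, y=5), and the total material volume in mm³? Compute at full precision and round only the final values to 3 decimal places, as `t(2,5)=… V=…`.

t(2,5)=1.817 V=54.856

span = t_max - t_min = 2.21 - 0.91 = 1.300
L(2,5) = 178, L_eff = 1 - 178/255 = 0.301961 (inverted)
t(2,5) = 2.21 - 1.300·0.301961 = 1.817
Σt over all 7·6 pixels = 165269/2550 ≈ 64.8113725
V = pitch²·Σt = 0.92²·165269/2550 = 54.856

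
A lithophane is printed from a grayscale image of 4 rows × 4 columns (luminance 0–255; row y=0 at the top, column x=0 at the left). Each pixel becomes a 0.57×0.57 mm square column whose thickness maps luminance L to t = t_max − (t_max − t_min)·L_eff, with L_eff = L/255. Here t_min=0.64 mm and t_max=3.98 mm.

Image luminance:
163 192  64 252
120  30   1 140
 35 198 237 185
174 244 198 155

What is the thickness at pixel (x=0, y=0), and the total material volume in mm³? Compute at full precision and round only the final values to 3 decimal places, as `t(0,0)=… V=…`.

t(0,0)=1.845 V=10.527

span = t_max - t_min = 3.98 - 0.64 = 3.340
L(0,0) = 163, L_eff = 163/255 = 0.639216
t(0,0) = 3.98 - 3.340·0.639216 = 1.845
Σt over all 4·4 pixels = 68854/2125 ≈ 32.4018824
V = pitch²·Σt = 0.57²·68854/2125 = 10.527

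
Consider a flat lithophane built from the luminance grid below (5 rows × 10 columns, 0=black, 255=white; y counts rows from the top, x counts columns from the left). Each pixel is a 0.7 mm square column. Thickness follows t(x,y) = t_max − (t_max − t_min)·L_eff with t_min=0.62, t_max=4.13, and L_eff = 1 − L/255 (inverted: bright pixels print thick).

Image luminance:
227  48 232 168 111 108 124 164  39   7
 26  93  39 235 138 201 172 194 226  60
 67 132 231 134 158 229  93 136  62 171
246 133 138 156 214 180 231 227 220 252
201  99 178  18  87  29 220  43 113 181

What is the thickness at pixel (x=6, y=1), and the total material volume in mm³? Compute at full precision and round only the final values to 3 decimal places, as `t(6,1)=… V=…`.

t(6,1)=2.988 V=63.691

span = t_max - t_min = 4.13 - 0.62 = 3.510
L(6,1) = 172, L_eff = 1 - 172/255 = 0.325490 (inverted)
t(6,1) = 4.13 - 3.510·0.325490 = 2.988
Σt over all 5·10 pixels = 129.982
V = pitch²·Σt = 0.7²·129.982 = 63.691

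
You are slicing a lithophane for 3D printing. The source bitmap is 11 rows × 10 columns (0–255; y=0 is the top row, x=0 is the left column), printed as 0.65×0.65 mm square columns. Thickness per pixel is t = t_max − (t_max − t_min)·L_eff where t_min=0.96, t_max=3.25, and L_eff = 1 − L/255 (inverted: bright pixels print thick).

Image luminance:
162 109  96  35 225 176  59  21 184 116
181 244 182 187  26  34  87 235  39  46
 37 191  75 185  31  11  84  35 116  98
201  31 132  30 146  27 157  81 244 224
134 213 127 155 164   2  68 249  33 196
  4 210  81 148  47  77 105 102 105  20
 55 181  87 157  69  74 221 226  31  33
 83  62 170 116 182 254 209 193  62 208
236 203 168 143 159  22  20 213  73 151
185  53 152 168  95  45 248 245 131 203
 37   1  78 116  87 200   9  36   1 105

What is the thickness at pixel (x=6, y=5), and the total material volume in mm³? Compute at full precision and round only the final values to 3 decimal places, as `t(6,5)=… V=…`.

t(6,5)=1.903 V=94.229

span = t_max - t_min = 3.25 - 0.96 = 2.290
L(6,5) = 105, L_eff = 1 - 105/255 = 0.588235 (inverted)
t(6,5) = 3.25 - 2.290·0.588235 = 1.903
Σt over all 11·10 pixels = 1421801/6375 ≈ 223.0276078
V = pitch²·Σt = 0.65²·1421801/6375 = 94.229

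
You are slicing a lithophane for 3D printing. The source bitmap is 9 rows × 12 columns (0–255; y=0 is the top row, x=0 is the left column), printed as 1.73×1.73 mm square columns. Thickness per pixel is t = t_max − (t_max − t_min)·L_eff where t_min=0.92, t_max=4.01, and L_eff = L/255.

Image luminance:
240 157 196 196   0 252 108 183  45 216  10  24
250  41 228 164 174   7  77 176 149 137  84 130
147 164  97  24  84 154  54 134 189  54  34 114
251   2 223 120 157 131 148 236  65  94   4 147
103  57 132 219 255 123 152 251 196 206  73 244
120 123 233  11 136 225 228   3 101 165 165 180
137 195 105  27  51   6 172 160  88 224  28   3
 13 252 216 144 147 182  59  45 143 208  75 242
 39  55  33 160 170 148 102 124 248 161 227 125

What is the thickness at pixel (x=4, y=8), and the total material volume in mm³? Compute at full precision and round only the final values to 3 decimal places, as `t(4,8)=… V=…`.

span = t_max - t_min = 4.01 - 0.92 = 3.090
L(4,8) = 170, L_eff = 170/255 = 0.666667
t(4,8) = 4.01 - 3.090·0.666667 = 1.950
Σt over all 9·12 pixels = 1104861/4250 ≈ 259.9672941
V = pitch²·Σt = 1.73²·1104861/4250 = 778.056

t(4,8)=1.950 V=778.056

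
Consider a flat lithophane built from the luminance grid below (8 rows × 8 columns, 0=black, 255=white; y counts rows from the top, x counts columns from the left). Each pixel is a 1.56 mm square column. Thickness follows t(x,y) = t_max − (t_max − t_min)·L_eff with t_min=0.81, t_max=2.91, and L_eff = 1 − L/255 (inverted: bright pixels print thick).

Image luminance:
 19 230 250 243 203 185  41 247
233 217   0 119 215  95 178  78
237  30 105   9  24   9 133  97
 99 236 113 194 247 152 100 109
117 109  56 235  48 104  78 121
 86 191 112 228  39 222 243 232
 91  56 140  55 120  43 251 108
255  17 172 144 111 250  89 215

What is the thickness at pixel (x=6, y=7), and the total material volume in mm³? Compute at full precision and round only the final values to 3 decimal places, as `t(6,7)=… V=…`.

t(6,7)=1.543 V=302.222

span = t_max - t_min = 2.91 - 0.81 = 2.100
L(6,7) = 89, L_eff = 1 - 89/255 = 0.650980 (inverted)
t(6,7) = 2.91 - 2.100·0.650980 = 1.543
Σt over all 8·8 pixels = 105559/850 ≈ 124.1870588
V = pitch²·Σt = 1.56²·105559/850 = 302.222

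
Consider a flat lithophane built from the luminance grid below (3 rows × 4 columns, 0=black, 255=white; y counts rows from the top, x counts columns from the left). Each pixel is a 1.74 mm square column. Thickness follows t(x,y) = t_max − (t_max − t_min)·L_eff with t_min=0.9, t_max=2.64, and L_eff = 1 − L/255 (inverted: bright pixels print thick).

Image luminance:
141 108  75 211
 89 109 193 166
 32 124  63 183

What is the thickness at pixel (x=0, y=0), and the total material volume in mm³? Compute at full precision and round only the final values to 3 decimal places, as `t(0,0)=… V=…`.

span = t_max - t_min = 2.64 - 0.9 = 1.740
L(0,0) = 141, L_eff = 1 - 141/255 = 0.447059 (inverted)
t(0,0) = 2.64 - 1.740·0.447059 = 1.862
Σt over all 3·4 pixels = 44613/2125 ≈ 20.9943529
V = pitch²·Σt = 1.74²·44613/2125 = 63.563

t(0,0)=1.862 V=63.563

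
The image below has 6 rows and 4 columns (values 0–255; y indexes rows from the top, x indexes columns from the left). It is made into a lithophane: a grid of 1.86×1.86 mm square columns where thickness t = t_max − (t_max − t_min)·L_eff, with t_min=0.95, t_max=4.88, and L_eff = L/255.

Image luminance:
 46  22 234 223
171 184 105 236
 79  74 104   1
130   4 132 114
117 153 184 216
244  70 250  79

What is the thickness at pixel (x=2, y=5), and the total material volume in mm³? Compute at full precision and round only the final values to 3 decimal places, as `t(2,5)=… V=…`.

span = t_max - t_min = 4.88 - 0.95 = 3.930
L(2,5) = 250, L_eff = 250/255 = 0.980392
t(2,5) = 4.88 - 3.930·0.980392 = 1.027
Σt over all 6·4 pixels = 144997/2125 ≈ 68.2338824
V = pitch²·Σt = 1.86²·144997/2125 = 236.062

t(2,5)=1.027 V=236.062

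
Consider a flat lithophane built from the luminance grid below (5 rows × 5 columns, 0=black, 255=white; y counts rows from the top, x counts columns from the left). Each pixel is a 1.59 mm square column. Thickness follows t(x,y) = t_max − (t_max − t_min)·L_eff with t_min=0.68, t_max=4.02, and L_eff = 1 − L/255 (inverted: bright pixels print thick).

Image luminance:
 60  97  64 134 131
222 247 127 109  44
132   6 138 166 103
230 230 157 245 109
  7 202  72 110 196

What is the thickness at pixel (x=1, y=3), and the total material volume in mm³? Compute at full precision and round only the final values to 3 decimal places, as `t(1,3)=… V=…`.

t(1,3)=3.693 V=153.509

span = t_max - t_min = 4.02 - 0.68 = 3.340
L(1,3) = 230, L_eff = 1 - 230/255 = 0.098039 (inverted)
t(1,3) = 4.02 - 3.340·0.098039 = 3.693
Σt over all 5·5 pixels = 387098/6375 ≈ 60.7212549
V = pitch²·Σt = 1.59²·387098/6375 = 153.509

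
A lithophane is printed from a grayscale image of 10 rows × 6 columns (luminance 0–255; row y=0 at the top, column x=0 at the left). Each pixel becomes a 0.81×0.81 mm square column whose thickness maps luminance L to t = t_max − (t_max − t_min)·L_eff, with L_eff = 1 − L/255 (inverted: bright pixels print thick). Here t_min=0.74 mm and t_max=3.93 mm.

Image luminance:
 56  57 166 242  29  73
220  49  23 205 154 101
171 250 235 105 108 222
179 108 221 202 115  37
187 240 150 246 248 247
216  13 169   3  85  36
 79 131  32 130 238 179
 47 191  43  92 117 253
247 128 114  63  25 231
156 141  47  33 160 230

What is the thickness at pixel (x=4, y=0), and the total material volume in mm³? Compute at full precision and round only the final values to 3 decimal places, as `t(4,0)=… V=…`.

span = t_max - t_min = 3.93 - 0.74 = 3.190
L(4,0) = 29, L_eff = 1 - 29/255 = 0.886275 (inverted)
t(4,0) = 3.93 - 3.190·0.886275 = 1.103
Σt over all 10·6 pixels = 150877/1020 ≈ 147.9186275
V = pitch²·Σt = 0.81²·150877/1020 = 97.049

t(4,0)=1.103 V=97.049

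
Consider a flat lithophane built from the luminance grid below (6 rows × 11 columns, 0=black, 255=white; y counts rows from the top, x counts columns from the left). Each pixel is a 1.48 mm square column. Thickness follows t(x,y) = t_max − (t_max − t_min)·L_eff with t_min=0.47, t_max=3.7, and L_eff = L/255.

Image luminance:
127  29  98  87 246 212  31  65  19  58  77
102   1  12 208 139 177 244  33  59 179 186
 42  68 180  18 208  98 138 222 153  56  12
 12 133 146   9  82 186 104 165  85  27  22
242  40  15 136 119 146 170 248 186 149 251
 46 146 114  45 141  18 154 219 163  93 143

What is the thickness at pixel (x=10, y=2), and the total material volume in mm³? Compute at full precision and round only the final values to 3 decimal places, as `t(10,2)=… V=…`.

t(10,2)=3.548 V=325.726

span = t_max - t_min = 3.7 - 0.47 = 3.230
L(10,2) = 12, L_eff = 12/255 = 0.047059
t(10,2) = 3.7 - 3.230·0.047059 = 3.548
Σt over all 6·11 pixels = 148.706
V = pitch²·Σt = 1.48²·148.706 = 325.726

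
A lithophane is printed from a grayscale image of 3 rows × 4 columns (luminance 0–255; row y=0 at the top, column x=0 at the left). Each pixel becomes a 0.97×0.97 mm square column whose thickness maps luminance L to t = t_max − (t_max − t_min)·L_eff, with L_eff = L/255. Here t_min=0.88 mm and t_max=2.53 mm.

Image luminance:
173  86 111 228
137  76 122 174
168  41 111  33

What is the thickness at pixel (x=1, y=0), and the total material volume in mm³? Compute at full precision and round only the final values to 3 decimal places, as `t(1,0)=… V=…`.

t(1,0)=1.974 V=19.677

span = t_max - t_min = 2.53 - 0.88 = 1.650
L(1,0) = 86, L_eff = 86/255 = 0.337255
t(1,0) = 2.53 - 1.650·0.337255 = 1.974
Σt over all 3·4 pixels = 8888/425 ≈ 20.9129412
V = pitch²·Σt = 0.97²·8888/425 = 19.677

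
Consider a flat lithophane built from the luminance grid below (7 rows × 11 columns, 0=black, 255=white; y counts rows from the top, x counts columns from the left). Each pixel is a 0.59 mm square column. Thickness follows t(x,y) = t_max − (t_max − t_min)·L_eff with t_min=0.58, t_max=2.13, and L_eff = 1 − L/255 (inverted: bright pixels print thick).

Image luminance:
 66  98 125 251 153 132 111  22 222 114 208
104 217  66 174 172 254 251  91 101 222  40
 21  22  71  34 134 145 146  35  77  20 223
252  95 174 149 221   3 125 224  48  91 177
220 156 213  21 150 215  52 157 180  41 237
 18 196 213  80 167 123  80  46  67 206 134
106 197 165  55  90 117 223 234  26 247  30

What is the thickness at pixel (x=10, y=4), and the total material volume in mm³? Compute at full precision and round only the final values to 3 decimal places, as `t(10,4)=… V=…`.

span = t_max - t_min = 2.13 - 0.58 = 1.550
L(10,4) = 237, L_eff = 1 - 237/255 = 0.070588 (inverted)
t(10,4) = 2.13 - 1.550·0.070588 = 2.021
Σt over all 7·11 pixels = 180733/1700 ≈ 106.3135294
V = pitch²·Σt = 0.59²·180733/1700 = 37.008

t(10,4)=2.021 V=37.008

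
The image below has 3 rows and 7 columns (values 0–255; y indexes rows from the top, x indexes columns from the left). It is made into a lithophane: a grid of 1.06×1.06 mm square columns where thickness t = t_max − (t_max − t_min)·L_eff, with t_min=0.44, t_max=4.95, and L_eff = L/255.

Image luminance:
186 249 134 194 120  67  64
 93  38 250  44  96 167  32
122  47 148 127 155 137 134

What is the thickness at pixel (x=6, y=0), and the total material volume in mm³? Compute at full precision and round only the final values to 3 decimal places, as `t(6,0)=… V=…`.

span = t_max - t_min = 4.95 - 0.44 = 4.510
L(6,0) = 64, L_eff = 64/255 = 0.250980
t(6,0) = 4.95 - 4.510·0.250980 = 3.818
Σt over all 3·7 pixels = 492107/8500 ≈ 57.8949412
V = pitch²·Σt = 1.06²·492107/8500 = 65.051

t(6,0)=3.818 V=65.051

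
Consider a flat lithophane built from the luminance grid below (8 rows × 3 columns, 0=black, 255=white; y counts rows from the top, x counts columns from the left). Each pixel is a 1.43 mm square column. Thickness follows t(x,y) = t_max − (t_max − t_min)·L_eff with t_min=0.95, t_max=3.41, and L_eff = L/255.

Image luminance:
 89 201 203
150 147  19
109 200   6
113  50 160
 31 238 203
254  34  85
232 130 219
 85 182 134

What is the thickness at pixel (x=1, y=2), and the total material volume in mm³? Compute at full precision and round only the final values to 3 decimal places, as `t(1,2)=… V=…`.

span = t_max - t_min = 3.41 - 0.95 = 2.460
L(1,2) = 200, L_eff = 200/255 = 0.784314
t(1,2) = 3.41 - 2.460·0.784314 = 1.481
Σt over all 8·3 pixels = 106793/2125 ≈ 50.2555294
V = pitch²·Σt = 1.43²·106793/2125 = 102.768

t(1,2)=1.481 V=102.768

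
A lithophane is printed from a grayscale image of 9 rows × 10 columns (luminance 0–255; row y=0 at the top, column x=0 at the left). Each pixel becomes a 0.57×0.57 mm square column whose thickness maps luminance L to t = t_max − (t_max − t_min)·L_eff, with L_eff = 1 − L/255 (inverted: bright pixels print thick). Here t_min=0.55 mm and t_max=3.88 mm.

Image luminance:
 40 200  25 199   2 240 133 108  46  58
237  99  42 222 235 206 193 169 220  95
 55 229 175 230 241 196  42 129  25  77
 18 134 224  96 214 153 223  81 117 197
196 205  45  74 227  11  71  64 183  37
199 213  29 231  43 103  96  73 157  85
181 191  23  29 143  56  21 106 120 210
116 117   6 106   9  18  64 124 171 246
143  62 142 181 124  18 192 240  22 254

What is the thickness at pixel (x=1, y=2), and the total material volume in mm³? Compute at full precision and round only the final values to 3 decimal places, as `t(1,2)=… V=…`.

span = t_max - t_min = 3.88 - 0.55 = 3.330
L(1,2) = 229, L_eff = 1 - 229/255 = 0.101961 (inverted)
t(1,2) = 3.88 - 3.330·0.101961 = 3.540
Σt over all 9·10 pixels = 421593/2125 ≈ 198.3967059
V = pitch²·Σt = 0.57²·421593/2125 = 64.459

t(1,2)=3.540 V=64.459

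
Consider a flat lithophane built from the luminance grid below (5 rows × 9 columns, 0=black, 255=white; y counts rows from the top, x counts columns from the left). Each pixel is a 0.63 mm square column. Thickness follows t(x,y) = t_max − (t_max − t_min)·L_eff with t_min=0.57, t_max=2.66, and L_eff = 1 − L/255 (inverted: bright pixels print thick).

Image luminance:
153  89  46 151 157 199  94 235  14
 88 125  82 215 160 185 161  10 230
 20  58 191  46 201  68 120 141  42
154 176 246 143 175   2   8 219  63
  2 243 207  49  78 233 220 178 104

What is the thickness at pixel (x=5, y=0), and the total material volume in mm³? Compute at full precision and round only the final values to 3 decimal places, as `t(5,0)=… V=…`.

span = t_max - t_min = 2.66 - 0.57 = 2.090
L(5,0) = 199, L_eff = 1 - 199/255 = 0.219608 (inverted)
t(5,0) = 2.66 - 2.090·0.219608 = 2.201
Σt over all 5·9 pixels = 155192/2125 ≈ 73.0315294
V = pitch²·Σt = 0.63²·155192/2125 = 28.986

t(5,0)=2.201 V=28.986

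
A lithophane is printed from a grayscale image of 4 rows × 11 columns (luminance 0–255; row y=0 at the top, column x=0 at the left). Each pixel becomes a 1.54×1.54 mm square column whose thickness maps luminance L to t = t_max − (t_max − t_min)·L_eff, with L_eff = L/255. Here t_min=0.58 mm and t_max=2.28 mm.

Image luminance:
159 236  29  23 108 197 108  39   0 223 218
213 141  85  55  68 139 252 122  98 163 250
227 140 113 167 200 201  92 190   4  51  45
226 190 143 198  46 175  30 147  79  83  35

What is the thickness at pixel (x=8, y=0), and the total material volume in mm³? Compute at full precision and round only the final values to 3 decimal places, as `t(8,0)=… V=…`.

t(8,0)=2.280 V=147.672

span = t_max - t_min = 2.28 - 0.58 = 1.700
L(8,0) = 0, L_eff = 0/255 = 0.000000
t(8,0) = 2.28 - 1.700·0.000000 = 2.280
Σt over all 4·11 pixels = 934/15 ≈ 62.2666667
V = pitch²·Σt = 1.54²·934/15 = 147.672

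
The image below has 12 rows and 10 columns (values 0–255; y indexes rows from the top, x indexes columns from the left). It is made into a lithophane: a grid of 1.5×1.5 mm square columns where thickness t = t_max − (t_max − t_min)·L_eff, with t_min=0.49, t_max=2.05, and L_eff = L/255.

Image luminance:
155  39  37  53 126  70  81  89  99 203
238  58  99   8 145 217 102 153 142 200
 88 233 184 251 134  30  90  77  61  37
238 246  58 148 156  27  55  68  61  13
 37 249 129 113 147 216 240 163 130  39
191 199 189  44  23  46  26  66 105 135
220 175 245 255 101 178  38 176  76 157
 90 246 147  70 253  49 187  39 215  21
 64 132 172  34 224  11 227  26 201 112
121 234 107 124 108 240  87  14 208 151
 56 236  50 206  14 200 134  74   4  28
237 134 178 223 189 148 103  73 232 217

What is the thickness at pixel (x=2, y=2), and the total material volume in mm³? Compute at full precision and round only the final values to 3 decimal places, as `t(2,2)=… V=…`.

span = t_max - t_min = 2.05 - 0.49 = 1.560
L(2,2) = 184, L_eff = 184/255 = 0.721569
t(2,2) = 2.05 - 1.560·0.721569 = 0.924
Σt over all 12·10 pixels = 323499/2125 ≈ 152.2348235
V = pitch²·Σt = 1.5²·323499/2125 = 342.528

t(2,2)=0.924 V=342.528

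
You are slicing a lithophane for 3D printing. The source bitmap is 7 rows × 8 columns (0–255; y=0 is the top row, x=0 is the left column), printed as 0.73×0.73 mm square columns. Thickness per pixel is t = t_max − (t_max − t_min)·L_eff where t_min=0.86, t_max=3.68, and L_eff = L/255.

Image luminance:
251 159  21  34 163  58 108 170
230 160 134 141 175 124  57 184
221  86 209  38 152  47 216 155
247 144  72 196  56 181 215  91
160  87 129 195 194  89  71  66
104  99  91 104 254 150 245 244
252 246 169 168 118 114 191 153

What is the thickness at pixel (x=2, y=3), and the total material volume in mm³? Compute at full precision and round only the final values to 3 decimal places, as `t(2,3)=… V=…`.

span = t_max - t_min = 3.68 - 0.86 = 2.820
L(2,3) = 72, L_eff = 72/255 = 0.282353
t(2,3) = 3.68 - 2.820·0.282353 = 2.884
Σt over all 7·8 pixels = 245502/2125 ≈ 115.5303529
V = pitch²·Σt = 0.73²·245502/2125 = 61.566

t(2,3)=2.884 V=61.566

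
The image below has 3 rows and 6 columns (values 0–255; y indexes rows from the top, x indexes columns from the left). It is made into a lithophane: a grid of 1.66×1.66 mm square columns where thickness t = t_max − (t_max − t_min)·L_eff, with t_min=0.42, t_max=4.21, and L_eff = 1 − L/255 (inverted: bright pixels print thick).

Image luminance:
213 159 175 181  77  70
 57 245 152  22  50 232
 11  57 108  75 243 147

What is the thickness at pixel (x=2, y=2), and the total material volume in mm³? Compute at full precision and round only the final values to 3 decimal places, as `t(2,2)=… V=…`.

t(2,2)=2.025 V=113.966

span = t_max - t_min = 4.21 - 0.42 = 3.790
L(2,2) = 108, L_eff = 1 - 108/255 = 0.576471 (inverted)
t(2,2) = 4.21 - 3.790·0.576471 = 2.025
Σt over all 3·6 pixels = 175771/4250 ≈ 41.3578824
V = pitch²·Σt = 1.66²·175771/4250 = 113.966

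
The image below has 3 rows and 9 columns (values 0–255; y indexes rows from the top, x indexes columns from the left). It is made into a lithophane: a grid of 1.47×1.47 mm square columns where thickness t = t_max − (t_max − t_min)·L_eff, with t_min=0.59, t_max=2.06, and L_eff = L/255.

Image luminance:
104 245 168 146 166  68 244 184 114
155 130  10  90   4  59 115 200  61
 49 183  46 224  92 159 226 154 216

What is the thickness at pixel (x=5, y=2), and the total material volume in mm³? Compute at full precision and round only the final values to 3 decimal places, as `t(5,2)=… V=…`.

span = t_max - t_min = 2.06 - 0.59 = 1.470
L(5,2) = 159, L_eff = 159/255 = 0.623529
t(5,2) = 2.06 - 1.470·0.623529 = 1.143
Σt over all 3·9 pixels = 147891/4250 ≈ 34.7978824
V = pitch²·Σt = 1.47²·147891/4250 = 75.195

t(5,2)=1.143 V=75.195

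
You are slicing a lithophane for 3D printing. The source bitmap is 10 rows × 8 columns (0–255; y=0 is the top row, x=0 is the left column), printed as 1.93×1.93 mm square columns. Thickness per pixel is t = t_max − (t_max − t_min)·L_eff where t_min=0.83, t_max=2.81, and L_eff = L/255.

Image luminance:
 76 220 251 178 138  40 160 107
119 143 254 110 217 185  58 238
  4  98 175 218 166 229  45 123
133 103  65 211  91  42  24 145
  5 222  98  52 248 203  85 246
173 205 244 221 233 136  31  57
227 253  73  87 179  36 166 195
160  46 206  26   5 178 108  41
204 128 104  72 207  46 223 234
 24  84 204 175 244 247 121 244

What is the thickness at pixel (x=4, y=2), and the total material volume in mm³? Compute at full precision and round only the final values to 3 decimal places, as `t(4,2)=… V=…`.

span = t_max - t_min = 2.81 - 0.83 = 1.980
L(4,2) = 166, L_eff = 166/255 = 0.650980
t(4,2) = 2.81 - 1.980·0.650980 = 1.521
Σt over all 10·8 pixels = 290062/2125 ≈ 136.4997647
V = pitch²·Σt = 1.93²·290062/2125 = 508.448

t(4,2)=1.521 V=508.448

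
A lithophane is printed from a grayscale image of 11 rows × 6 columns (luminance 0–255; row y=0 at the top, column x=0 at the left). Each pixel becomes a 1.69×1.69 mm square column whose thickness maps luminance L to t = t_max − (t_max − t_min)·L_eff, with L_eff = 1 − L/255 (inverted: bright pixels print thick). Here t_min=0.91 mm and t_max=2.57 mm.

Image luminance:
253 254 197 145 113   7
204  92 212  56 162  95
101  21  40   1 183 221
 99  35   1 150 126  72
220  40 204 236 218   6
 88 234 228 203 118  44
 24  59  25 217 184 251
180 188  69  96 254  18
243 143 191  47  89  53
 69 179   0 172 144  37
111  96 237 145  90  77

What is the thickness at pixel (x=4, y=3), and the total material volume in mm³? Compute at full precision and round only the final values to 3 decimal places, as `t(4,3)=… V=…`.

t(4,3)=1.730 V=327.102

span = t_max - t_min = 2.57 - 0.91 = 1.660
L(4,3) = 126, L_eff = 1 - 126/255 = 0.505882 (inverted)
t(4,3) = 2.57 - 1.660·0.505882 = 1.730
Σt over all 11·6 pixels = 243371/2125 ≈ 114.5275294
V = pitch²·Σt = 1.69²·243371/2125 = 327.102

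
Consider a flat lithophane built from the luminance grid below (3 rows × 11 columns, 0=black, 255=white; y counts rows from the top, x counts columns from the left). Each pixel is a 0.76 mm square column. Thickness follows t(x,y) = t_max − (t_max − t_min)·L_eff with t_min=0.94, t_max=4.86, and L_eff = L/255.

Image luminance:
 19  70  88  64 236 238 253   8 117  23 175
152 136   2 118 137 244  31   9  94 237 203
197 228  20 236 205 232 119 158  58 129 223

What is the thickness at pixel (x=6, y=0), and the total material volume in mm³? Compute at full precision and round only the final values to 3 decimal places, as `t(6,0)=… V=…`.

t(6,0)=0.971 V=53.043

span = t_max - t_min = 4.86 - 0.94 = 3.920
L(6,0) = 253, L_eff = 253/255 = 0.992157
t(6,0) = 4.86 - 3.920·0.992157 = 0.971
Σt over all 3·11 pixels = 1170881/12750 ≈ 91.8338039
V = pitch²·Σt = 0.76²·1170881/12750 = 53.043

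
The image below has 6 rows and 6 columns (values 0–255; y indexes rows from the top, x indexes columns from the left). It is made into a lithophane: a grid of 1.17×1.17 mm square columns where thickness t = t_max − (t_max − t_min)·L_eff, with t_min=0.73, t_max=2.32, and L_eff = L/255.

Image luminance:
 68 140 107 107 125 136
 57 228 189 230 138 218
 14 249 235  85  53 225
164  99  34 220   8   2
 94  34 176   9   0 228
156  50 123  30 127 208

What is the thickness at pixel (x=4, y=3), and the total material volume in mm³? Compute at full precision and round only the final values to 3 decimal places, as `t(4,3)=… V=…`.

t(4,3)=2.270 V=77.065

span = t_max - t_min = 2.32 - 0.73 = 1.590
L(4,3) = 8, L_eff = 8/255 = 0.031373
t(4,3) = 2.32 - 1.590·0.031373 = 2.270
Σt over all 6·6 pixels = 239261/4250 ≈ 56.2967059
V = pitch²·Σt = 1.17²·239261/4250 = 77.065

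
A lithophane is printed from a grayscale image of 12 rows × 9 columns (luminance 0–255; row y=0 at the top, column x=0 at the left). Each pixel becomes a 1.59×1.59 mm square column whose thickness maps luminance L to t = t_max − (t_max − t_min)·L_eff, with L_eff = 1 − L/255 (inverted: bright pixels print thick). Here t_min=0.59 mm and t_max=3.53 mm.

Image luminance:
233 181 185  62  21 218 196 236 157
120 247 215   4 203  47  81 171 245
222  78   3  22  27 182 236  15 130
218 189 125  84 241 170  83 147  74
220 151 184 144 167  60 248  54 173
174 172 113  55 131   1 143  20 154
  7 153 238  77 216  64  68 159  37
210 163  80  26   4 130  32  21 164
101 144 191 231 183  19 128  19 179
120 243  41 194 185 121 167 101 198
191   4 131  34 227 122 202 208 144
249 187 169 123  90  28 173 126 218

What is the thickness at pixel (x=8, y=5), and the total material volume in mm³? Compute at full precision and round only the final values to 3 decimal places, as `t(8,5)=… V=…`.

t(8,5)=2.366 V=582.913

span = t_max - t_min = 3.53 - 0.59 = 2.940
L(8,5) = 154, L_eff = 1 - 154/255 = 0.396078 (inverted)
t(8,5) = 3.53 - 2.940·0.396078 = 2.366
Σt over all 12·9 pixels = 489969/2125 ≈ 230.5736471
V = pitch²·Σt = 1.59²·489969/2125 = 582.913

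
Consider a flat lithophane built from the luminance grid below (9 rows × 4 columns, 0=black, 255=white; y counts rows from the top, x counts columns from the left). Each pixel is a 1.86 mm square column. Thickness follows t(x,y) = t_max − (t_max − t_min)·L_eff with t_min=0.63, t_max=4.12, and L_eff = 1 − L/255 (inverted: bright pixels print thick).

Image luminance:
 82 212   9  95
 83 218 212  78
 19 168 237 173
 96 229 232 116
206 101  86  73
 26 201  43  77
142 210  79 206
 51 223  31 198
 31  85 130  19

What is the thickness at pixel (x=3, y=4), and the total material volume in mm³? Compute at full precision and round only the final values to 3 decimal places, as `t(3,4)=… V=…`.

t(3,4)=1.629 V=290.445

span = t_max - t_min = 4.12 - 0.63 = 3.490
L(3,4) = 73, L_eff = 1 - 73/255 = 0.713725 (inverted)
t(3,4) = 4.12 - 3.490·0.713725 = 1.629
Σt over all 9·4 pixels = 2140813/25500 ≈ 83.9534510
V = pitch²·Σt = 1.86²·2140813/25500 = 290.445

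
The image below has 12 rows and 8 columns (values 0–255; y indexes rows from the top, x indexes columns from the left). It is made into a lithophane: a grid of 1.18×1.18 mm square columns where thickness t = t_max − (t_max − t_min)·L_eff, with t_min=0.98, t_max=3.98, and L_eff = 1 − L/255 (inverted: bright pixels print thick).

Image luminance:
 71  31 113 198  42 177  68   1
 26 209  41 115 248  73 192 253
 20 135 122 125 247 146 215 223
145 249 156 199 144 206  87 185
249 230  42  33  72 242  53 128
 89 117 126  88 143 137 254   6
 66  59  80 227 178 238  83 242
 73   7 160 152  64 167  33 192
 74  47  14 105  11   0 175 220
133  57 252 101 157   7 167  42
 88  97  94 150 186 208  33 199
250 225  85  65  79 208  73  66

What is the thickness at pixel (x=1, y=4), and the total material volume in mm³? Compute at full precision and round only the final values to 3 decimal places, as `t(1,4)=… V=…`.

span = t_max - t_min = 3.98 - 0.98 = 3.000
L(1,4) = 230, L_eff = 1 - 230/255 = 0.098039 (inverted)
t(1,4) = 3.98 - 3.000·0.098039 = 3.686
Σt over all 12·8 pixels = 100784/425 ≈ 237.1388235
V = pitch²·Σt = 1.18²·100784/425 = 330.192

t(1,4)=3.686 V=330.192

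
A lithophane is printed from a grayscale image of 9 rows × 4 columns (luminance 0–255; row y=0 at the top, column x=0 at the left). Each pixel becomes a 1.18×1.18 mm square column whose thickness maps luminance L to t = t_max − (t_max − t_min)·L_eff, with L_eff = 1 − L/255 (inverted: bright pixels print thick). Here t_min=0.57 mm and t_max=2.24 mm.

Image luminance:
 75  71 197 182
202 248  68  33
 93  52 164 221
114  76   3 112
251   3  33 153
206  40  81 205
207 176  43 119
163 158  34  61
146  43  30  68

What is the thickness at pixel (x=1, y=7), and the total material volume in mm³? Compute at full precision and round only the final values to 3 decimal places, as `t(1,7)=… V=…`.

span = t_max - t_min = 2.24 - 0.57 = 1.670
L(1,7) = 158, L_eff = 1 - 158/255 = 0.380392 (inverted)
t(1,7) = 2.24 - 1.670·0.380392 = 1.605
Σt over all 9·4 pixels = 47.574
V = pitch²·Σt = 1.18²·47.574 = 66.242

t(1,7)=1.605 V=66.242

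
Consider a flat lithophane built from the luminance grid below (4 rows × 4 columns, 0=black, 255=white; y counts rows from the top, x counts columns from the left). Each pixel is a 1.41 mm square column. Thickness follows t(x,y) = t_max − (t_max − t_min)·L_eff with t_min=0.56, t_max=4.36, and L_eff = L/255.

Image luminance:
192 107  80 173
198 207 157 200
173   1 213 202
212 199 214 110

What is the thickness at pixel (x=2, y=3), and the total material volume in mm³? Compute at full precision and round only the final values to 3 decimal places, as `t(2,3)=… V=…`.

span = t_max - t_min = 4.36 - 0.56 = 3.800
L(2,3) = 214, L_eff = 214/255 = 0.839216
t(2,3) = 4.36 - 3.800·0.839216 = 1.171
Σt over all 4·4 pixels = 38822/1275 ≈ 30.4486275
V = pitch²·Σt = 1.41²·38822/1275 = 60.535

t(2,3)=1.171 V=60.535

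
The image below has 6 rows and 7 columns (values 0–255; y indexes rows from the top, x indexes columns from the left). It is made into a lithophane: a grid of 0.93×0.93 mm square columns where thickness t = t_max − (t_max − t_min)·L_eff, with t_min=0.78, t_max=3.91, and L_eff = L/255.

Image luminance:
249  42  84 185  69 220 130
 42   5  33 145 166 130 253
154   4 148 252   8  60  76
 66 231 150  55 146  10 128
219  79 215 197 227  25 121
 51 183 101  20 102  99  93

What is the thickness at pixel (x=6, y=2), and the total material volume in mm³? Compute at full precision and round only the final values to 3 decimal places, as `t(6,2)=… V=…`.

t(6,2)=2.977 V=89.239

span = t_max - t_min = 3.91 - 0.78 = 3.130
L(6,2) = 76, L_eff = 76/255 = 0.298039
t(6,2) = 3.91 - 3.130·0.298039 = 2.977
Σt over all 6·7 pixels = 2631061/25500 ≈ 103.1788627
V = pitch²·Σt = 0.93²·2631061/25500 = 89.239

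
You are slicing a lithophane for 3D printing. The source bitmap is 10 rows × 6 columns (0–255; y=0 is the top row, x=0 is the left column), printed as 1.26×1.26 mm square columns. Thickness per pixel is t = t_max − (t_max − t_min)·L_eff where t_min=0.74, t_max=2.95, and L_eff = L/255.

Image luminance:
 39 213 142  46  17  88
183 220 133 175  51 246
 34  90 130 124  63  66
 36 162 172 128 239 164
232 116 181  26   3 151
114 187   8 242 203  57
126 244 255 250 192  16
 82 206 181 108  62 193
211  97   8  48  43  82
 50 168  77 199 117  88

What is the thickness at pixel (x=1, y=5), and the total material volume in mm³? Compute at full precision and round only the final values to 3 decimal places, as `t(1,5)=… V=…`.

t(1,5)=1.329 V=176.655

span = t_max - t_min = 2.95 - 0.74 = 2.210
L(1,5) = 187, L_eff = 187/255 = 0.733333
t(1,5) = 2.95 - 2.210·0.733333 = 1.329
Σt over all 10·6 pixels = 111.272
V = pitch²·Σt = 1.26²·111.272 = 176.655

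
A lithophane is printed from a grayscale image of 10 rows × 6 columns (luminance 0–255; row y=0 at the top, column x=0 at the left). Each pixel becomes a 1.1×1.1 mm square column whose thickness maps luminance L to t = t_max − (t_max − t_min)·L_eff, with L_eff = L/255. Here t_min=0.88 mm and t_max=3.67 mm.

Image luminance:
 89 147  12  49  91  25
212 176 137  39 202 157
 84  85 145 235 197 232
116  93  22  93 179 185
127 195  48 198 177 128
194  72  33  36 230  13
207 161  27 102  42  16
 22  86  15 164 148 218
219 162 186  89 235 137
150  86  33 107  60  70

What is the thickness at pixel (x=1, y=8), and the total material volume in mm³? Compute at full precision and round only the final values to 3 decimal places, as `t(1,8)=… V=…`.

span = t_max - t_min = 3.67 - 0.88 = 2.790
L(1,8) = 162, L_eff = 162/255 = 0.635294
t(1,8) = 3.67 - 2.790·0.635294 = 1.898
Σt over all 10·6 pixels = 240513/1700 ≈ 141.4782353
V = pitch²·Σt = 1.1²·240513/1700 = 171.189

t(1,8)=1.898 V=171.189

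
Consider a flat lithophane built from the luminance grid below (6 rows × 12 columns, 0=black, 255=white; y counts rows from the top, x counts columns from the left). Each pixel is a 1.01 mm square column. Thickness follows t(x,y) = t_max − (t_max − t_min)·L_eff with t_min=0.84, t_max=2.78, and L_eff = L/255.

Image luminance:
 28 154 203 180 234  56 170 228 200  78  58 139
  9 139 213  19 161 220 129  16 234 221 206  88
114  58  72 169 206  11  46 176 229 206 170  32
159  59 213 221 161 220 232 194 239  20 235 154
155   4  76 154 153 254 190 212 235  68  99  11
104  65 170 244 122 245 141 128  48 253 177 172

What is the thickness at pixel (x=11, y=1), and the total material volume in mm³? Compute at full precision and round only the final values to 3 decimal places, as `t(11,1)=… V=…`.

span = t_max - t_min = 2.78 - 0.84 = 1.940
L(11,1) = 88, L_eff = 88/255 = 0.345098
t(11,1) = 2.78 - 1.940·0.345098 = 2.111
Σt over all 6·12 pixels = 1537517/12750 ≈ 120.5895686
V = pitch²·Σt = 1.01²·1537517/12750 = 123.013

t(11,1)=2.111 V=123.013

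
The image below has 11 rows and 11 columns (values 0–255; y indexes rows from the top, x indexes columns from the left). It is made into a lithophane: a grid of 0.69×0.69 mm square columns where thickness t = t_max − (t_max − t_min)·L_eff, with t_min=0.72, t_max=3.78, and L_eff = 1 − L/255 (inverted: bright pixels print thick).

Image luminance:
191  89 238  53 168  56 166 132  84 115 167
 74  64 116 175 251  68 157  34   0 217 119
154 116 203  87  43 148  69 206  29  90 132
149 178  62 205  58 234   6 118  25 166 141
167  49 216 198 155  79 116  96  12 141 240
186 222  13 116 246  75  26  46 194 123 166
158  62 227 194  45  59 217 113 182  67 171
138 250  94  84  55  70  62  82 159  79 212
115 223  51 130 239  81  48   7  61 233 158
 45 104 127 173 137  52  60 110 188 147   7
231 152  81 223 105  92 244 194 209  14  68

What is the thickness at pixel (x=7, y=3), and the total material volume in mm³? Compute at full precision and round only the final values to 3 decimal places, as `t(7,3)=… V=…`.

span = t_max - t_min = 3.78 - 0.72 = 3.060
L(7,3) = 118, L_eff = 1 - 118/255 = 0.537255 (inverted)
t(7,3) = 3.78 - 3.060·0.537255 = 2.136
Σt over all 11·11 pixels = 268.608
V = pitch²·Σt = 0.69²·268.608 = 127.884

t(7,3)=2.136 V=127.884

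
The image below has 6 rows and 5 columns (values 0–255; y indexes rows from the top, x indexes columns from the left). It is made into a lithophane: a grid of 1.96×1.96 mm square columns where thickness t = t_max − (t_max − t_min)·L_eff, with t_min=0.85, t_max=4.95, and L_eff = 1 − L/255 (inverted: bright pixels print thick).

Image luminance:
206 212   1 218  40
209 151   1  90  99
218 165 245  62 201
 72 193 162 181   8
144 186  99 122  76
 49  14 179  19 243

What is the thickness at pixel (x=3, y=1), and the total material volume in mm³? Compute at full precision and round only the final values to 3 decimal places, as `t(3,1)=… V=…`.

span = t_max - t_min = 4.95 - 0.85 = 4.100
L(3,1) = 90, L_eff = 1 - 90/255 = 0.647059 (inverted)
t(3,1) = 4.95 - 4.100·0.647059 = 2.297
Σt over all 6·5 pixels = 22349/255 ≈ 87.6431373
V = pitch²·Σt = 1.96²·22349/255 = 336.690

t(3,1)=2.297 V=336.690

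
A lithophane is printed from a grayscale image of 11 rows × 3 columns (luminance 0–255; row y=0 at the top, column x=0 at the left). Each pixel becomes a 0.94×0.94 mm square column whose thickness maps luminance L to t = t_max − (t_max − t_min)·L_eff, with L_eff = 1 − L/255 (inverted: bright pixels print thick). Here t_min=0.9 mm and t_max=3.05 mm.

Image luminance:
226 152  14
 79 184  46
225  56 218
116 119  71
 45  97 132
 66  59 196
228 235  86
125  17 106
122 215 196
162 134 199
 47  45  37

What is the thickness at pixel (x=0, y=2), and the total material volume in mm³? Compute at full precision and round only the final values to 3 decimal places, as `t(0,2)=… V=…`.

span = t_max - t_min = 3.05 - 0.9 = 2.150
L(0,2) = 225, L_eff = 1 - 225/255 = 0.117647 (inverted)
t(0,2) = 3.05 - 2.150·0.117647 = 2.797
Σt over all 11·3 pixels = 65167/1020 ≈ 63.8892157
V = pitch²·Σt = 0.94²·65167/1020 = 56.453

t(0,2)=2.797 V=56.453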